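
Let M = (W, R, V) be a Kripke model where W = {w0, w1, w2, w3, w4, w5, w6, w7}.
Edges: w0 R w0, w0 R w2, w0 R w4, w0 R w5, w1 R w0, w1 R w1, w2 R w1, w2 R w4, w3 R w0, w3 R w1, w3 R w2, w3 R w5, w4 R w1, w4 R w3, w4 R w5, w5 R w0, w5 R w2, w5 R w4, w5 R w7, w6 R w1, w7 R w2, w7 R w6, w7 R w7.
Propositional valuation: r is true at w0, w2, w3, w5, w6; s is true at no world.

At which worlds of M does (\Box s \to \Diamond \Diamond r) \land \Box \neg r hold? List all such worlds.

w2, w6

Recall that \Box ψ holds at a world iff ψ holds at every accessible world, and \Diamond ψ holds iff ψ holds at some accessible world.
Let φ = (\Box s \to \Diamond \Diamond r) \land \Box \neg r. Evaluate φ at each world:
  w0 (successors {w0, w2, w4, w5}): φ is false.
  w1 (successors {w0, w1}): φ is false.
  w2 (successors {w1, w4}): φ is true.
  w3 (successors {w0, w1, w2, w5}): φ is false.
  w4 (successors {w1, w3, w5}): φ is false.
  w5 (successors {w0, w2, w4, w7}): φ is false.
  w6 (successors {w1}): φ is true.
  w7 (successors {w2, w6, w7}): φ is false.
For instance, at w1:
  At w1: \Box s \to \Diamond \Diamond r is true, \Box \neg r is false, so (\Box s \to \Diamond \Diamond r) \land \Box \neg r is false.
    At w1: \Box s is false, \Diamond \Diamond r is true, so \Box s \to \Diamond \Diamond r is true.
      At w1: \Box s requires s at every successor {w0, w1}.
        s fails at w0, so \Box s is false at w1.
      At w1: \Diamond \Diamond r requires \Diamond r at some successor in {w0, w1}.
        \Diamond r holds at w0, so \Diamond \Diamond r is true at w1.
    At w1: \Box \neg r requires \neg r at every successor {w0, w1}.
      \neg r fails at w0, so \Box \neg r is false at w1.
Satisfying worlds: {w2, w6}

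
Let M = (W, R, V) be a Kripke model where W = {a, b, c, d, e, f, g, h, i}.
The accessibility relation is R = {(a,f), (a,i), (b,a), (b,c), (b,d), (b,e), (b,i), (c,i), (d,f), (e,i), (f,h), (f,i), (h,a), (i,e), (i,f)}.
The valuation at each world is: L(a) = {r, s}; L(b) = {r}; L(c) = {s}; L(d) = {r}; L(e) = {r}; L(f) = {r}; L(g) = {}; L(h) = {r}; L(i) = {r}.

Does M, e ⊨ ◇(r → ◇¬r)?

No

At e: ◇(r → ◇¬r) requires r → ◇¬r at some successor in {i}.
  At i: r → ◇¬r is false.
So ◇(r → ◇¬r) is false at e.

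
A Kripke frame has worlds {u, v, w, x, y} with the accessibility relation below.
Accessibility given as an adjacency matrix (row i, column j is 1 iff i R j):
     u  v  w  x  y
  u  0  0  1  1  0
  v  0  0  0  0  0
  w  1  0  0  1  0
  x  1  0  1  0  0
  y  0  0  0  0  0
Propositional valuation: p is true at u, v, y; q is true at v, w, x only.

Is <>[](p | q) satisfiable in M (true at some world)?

Yes

Let φ = <>[](p | q). Evaluate φ at each world:
  u (successors {w, x}): φ is true.
  v (successors ∅): φ is false.
  w (successors {u, x}): φ is true.
  x (successors {u, w}): φ is true.
  y (successors ∅): φ is false.
Detail at u (witness):
  At u: <>[](p | q) requires [](p | q) at some successor in {w, x}.
    [](p | q) holds at w, so <>[](p | q) is true at u.
      At w: [](p | q) requires p | q at every successor {u, x}.
        At u: p | q is true.
        At x: p | q is true.
      So [](p | q) is true at w.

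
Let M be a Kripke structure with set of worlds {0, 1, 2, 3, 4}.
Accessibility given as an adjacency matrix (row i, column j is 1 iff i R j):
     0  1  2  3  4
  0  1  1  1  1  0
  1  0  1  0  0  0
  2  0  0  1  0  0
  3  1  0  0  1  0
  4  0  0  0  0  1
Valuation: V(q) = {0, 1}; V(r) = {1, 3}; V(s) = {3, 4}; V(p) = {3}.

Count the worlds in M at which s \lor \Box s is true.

2

Recall that \Box ψ holds at a world iff ψ holds at every accessible world, and \Diamond ψ holds iff ψ holds at some accessible world.
Let φ = s \lor \Box s. Evaluate φ at each world:
  0 (successors {0, 1, 2, 3}): φ is false.
  1 (successors {1}): φ is false.
  2 (successors {2}): φ is false.
  3 (successors {0, 3}): φ is true.
  4 (successors {4}): φ is true.
For instance, at 3:
  At 3: s is true, \Box s is false, so s \lor \Box s is true.
    At 3: \Box s requires s at every successor {0, 3}.
      s fails at 0, so \Box s is false at 3.
Satisfying worlds: {3, 4}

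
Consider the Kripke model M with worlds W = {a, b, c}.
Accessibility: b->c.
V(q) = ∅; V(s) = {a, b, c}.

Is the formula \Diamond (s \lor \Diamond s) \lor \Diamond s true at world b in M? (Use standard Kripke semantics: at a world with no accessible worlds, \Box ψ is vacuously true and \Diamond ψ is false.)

Yes

Recall that \Diamond ψ holds at a world iff ψ holds at some accessible world.
At b: \Diamond (s \lor \Diamond s) is true, \Diamond s is true, so \Diamond (s \lor \Diamond s) \lor \Diamond s is true.
  At b: \Diamond (s \lor \Diamond s) requires s \lor \Diamond s at some successor in {c}.
    s \lor \Diamond s holds at c, so \Diamond (s \lor \Diamond s) is true at b.
      At c: s is true, \Diamond s is false, so s \lor \Diamond s is true.
  At b: \Diamond s requires s at some successor in {c}.
    s holds at c, so \Diamond s is true at b.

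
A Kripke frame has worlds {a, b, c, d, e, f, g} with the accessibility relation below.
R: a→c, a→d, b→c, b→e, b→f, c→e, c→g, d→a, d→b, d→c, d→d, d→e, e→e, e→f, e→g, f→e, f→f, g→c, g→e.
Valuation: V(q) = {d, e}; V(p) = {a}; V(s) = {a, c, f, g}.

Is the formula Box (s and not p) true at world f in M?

At f: Box (s and not p) requires s and not p at every successor {e, f}.
  s and not p fails at e, so Box (s and not p) is false at f.

No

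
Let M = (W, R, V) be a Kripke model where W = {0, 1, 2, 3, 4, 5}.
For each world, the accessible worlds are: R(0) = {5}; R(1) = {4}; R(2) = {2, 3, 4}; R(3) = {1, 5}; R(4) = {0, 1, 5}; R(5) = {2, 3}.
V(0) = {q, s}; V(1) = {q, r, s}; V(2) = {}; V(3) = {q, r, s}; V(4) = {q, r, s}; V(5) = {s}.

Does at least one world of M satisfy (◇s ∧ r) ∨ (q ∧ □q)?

Yes

Recall that □ψ holds at a world iff ψ holds at every accessible world, and ◇ψ holds iff ψ holds at some accessible world.
Let φ = (◇s ∧ r) ∨ (q ∧ □q). Evaluate φ at each world:
  0 (successors {5}): φ is false.
  1 (successors {4}): φ is true.
  2 (successors {2, 3, 4}): φ is false.
  3 (successors {1, 5}): φ is true.
  4 (successors {0, 1, 5}): φ is true.
  5 (successors {2, 3}): φ is false.
Detail at 1 (witness):
  At 1: ◇s ∧ r is true, q ∧ □q is true, so (◇s ∧ r) ∨ (q ∧ □q) is true.
    At 1: ◇s is true, r is true, so ◇s ∧ r is true.
      At 1: ◇s requires s at some successor in {4}.
        s holds at 4, so ◇s is true at 1.
    At 1: q is true, □q is true, so q ∧ □q is true.
      At 1: □q requires q at every successor {4}.
        At 4: q is true.
      So □q is true at 1.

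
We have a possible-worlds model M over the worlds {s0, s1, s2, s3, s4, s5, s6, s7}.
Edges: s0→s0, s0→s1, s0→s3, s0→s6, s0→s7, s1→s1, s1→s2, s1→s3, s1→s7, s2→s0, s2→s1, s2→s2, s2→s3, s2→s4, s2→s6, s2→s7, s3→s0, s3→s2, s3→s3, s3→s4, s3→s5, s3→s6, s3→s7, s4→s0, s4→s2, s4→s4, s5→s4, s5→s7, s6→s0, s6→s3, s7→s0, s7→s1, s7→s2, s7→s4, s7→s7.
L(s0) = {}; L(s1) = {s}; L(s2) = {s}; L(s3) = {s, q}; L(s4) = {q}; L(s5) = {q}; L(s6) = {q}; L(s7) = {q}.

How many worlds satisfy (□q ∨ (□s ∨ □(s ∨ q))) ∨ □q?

2

Let φ = (□q ∨ (□s ∨ □(s ∨ q))) ∨ □q. Evaluate φ at each world:
  s0 (successors {s0, s1, s3, s6, s7}): φ is false.
  s1 (successors {s1, s2, s3, s7}): φ is true.
  s2 (successors {s0, s1, s2, s3, s4, s6, s7}): φ is false.
  s3 (successors {s0, s2, s3, s4, s5, s6, s7}): φ is false.
  s4 (successors {s0, s2, s4}): φ is false.
  s5 (successors {s4, s7}): φ is true.
  s6 (successors {s0, s3}): φ is false.
  s7 (successors {s0, s1, s2, s4, s7}): φ is false.
For instance, at s6:
  At s6: □q ∨ (□s ∨ □(s ∨ q)) is false, □q is false, so (□q ∨ (□s ∨ □(s ∨ q))) ∨ □q is false.
    At s6: □q is false, □s ∨ □(s ∨ q) is false, so □q ∨ (□s ∨ □(s ∨ q)) is false.
      At s6: □q requires q at every successor {s0, s3}.
        q fails at s0, so □q is false at s6.
      At s6: □s is false, □(s ∨ q) is false, so □s ∨ □(s ∨ q) is false.
    At s6: □q requires q at every successor {s0, s3}.
      q fails at s0, so □q is false at s6.
Satisfying worlds: {s1, s5}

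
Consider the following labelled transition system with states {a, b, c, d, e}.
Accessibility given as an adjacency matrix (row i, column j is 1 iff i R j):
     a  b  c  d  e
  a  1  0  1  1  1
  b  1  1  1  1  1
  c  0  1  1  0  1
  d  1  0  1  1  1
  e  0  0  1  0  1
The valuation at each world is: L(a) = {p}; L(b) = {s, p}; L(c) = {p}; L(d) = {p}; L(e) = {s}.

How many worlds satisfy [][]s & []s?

Recall that []ψ holds at a world iff ψ holds at every accessible world, and <>ψ holds iff ψ holds at some accessible world.
Let φ = [][]s & []s. Evaluate φ at each world:
  a (successors {a, c, d, e}): φ is false.
  b (successors {a, b, c, d, e}): φ is false.
  c (successors {b, c, e}): φ is false.
  d (successors {a, c, d, e}): φ is false.
  e (successors {c, e}): φ is false.
For instance, at a:
  At a: [][]s is false, []s is false, so [][]s & []s is false.
    At a: [][]s requires []s at every successor {a, c, d, e}.
      []s fails at a, so [][]s is false at a.
    At a: []s requires s at every successor {a, c, d, e}.
      s fails at a, so []s is false at a.
Satisfying worlds: none.

0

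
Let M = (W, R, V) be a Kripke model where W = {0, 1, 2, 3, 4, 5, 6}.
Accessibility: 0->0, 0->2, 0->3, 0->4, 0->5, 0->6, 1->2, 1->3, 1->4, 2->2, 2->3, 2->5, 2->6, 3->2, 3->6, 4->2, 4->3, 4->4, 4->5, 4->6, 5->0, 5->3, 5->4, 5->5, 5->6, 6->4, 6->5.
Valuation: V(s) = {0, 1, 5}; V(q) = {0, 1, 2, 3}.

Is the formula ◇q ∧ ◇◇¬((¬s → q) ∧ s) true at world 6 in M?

No

At 6: ◇q is false, ◇◇¬((¬s → q) ∧ s) is true, so ◇q ∧ ◇◇¬((¬s → q) ∧ s) is false.
  At 6: ◇q requires q at some successor in {4, 5}.
    At 4: q is false.
    At 5: q is false.
  So ◇q is false at 6.
  At 6: ◇◇¬((¬s → q) ∧ s) requires ◇¬((¬s → q) ∧ s) at some successor in {4, 5}.
    ◇¬((¬s → q) ∧ s) holds at 4, so ◇◇¬((¬s → q) ∧ s) is true at 6.
      At 4: ◇¬((¬s → q) ∧ s) requires ¬((¬s → q) ∧ s) at some successor in {2, 3, 4, 5, 6}.
        ¬((¬s → q) ∧ s) holds at 2, so ◇¬((¬s → q) ∧ s) is true at 4.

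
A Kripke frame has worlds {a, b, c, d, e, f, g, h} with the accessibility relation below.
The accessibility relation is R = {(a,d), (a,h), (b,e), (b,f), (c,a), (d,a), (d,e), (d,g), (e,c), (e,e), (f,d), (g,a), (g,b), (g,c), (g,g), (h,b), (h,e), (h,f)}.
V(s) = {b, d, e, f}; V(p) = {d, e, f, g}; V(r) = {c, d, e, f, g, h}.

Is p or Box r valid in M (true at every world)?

Let φ = p or Box r. Evaluate φ at each world:
  a (successors {d, h}): φ is true.
  b (successors {e, f}): φ is true.
  c (successors {a}): φ is false.
  d (successors {a, e, g}): φ is true.
  e (successors {c, e}): φ is true.
  f (successors {d}): φ is true.
  g (successors {a, b, c, g}): φ is true.
  h (successors {b, e, f}): φ is false.
Detail at c (counterexample):
  At c: p is false, Box r is false, so p or Box r is false.
    At c: Box r requires r at every successor {a}.
      r fails at a, so Box r is false at c.

No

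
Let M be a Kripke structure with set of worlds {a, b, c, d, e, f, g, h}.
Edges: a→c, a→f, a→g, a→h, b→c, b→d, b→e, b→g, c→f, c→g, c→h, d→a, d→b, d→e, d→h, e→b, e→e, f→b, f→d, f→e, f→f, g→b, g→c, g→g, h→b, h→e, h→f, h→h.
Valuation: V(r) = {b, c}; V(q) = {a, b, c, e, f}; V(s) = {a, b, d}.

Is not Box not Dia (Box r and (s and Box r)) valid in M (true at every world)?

Recall that Box ψ holds at a world iff ψ holds at every accessible world, and Dia ψ holds iff ψ holds at some accessible world.
Let φ = not Box not Dia (Box r and (s and Box r)). Evaluate φ at each world:
  a (successors {c, f, g, h}): φ is false.
  b (successors {c, d, e, g}): φ is false.
  c (successors {f, g, h}): φ is false.
  d (successors {a, b, e, h}): φ is false.
  e (successors {b, e}): φ is false.
  f (successors {b, d, e, f}): φ is false.
  g (successors {b, c, g}): φ is false.
  h (successors {b, e, f, h}): φ is false.
Detail at a (counterexample):
  At a: Box not Dia (Box r and (s and Box r)) is true, so not Box not Dia (Box r and (s and Box r)) is false.
    At a: Box not Dia (Box r and (s and Box r)) requires not Dia (Box r and (s and Box r)) at every successor {c, f, g, h}.
      At c: not Dia (Box r and (s and Box r)) is true.
      At f: not Dia (Box r and (s and Box r)) is true.
      At g: not Dia (Box r and (s and Box r)) is true.
      At h: not Dia (Box r and (s and Box r)) is true.
    So Box not Dia (Box r and (s and Box r)) is true at a.

No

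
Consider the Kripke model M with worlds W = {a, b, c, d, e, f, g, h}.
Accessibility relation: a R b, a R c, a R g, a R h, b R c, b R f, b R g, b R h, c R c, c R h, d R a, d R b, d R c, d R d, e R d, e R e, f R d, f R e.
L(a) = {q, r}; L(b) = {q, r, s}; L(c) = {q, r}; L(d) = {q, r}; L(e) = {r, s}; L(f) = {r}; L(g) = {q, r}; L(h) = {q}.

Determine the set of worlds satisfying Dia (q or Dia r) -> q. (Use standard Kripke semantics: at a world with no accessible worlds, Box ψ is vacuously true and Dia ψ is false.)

a, b, c, d, g, h

Let φ = Dia (q or Dia r) -> q. Evaluate φ at each world:
  a (successors {b, c, g, h}): φ is true.
  b (successors {c, f, g, h}): φ is true.
  c (successors {c, h}): φ is true.
  d (successors {a, b, c, d}): φ is true.
  e (successors {d, e}): φ is false.
  f (successors {d, e}): φ is false.
  g (successors ∅): φ is true.
  h (successors ∅): φ is true.
For instance, at b:
  At b: Dia (q or Dia r) is true, q is true, so Dia (q or Dia r) -> q is true.
    At b: Dia (q or Dia r) requires q or Dia r at some successor in {c, f, g, h}.
      q or Dia r holds at c, so Dia (q or Dia r) is true at b.
Satisfying worlds: {a, b, c, d, g, h}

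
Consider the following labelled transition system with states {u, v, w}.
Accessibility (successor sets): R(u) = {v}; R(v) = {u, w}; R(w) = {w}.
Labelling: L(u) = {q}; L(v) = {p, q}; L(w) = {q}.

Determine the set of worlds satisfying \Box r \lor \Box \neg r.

u, v, w

Let φ = \Box r \lor \Box \neg r. Evaluate φ at each world:
  u (successors {v}): φ is true.
  v (successors {u, w}): φ is true.
  w (successors {w}): φ is true.
For instance, at v:
  At v: \Box r is false, \Box \neg r is true, so \Box r \lor \Box \neg r is true.
    At v: \Box r requires r at every successor {u, w}.
      r fails at u, so \Box r is false at v.
    At v: \Box \neg r requires \neg r at every successor {u, w}.
      At u: \neg r is true.
      At w: \neg r is true.
    So \Box \neg r is true at v.
Satisfying worlds: {u, v, w}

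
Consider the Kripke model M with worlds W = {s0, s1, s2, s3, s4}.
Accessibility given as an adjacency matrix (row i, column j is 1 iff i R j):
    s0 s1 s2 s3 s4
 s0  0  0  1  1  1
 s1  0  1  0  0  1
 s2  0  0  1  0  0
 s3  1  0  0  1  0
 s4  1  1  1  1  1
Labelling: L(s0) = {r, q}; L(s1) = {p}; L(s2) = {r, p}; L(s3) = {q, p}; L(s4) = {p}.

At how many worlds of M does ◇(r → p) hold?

Let φ = ◇(r → p). Evaluate φ at each world:
  s0 (successors {s2, s3, s4}): φ is true.
  s1 (successors {s1, s4}): φ is true.
  s2 (successors {s2}): φ is true.
  s3 (successors {s0, s3}): φ is true.
  s4 (successors {s0, s1, s2, s3, s4}): φ is true.
For instance, at s3:
  At s3: ◇(r → p) requires r → p at some successor in {s0, s3}.
    r → p holds at s3, so ◇(r → p) is true at s3.
Satisfying worlds: {s0, s1, s2, s3, s4}

5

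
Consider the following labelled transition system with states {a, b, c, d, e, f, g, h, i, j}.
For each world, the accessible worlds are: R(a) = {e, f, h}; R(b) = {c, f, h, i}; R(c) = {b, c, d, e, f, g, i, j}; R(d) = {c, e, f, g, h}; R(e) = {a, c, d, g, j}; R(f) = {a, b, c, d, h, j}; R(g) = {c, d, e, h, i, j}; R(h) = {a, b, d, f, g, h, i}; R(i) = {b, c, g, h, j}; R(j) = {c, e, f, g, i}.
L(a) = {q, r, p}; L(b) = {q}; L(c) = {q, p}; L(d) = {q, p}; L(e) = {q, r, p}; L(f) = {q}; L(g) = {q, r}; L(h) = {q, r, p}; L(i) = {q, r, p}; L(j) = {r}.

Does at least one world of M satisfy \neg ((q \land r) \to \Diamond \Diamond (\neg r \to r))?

No

Let φ = \neg ((q \land r) \to \Diamond \Diamond (\neg r \to r)). Evaluate φ at each world:
  a (successors {e, f, h}): φ is false.
  b (successors {c, f, h, i}): φ is false.
  c (successors {b, c, d, e, f, g, i, j}): φ is false.
  d (successors {c, e, f, g, h}): φ is false.
  e (successors {a, c, d, g, j}): φ is false.
  f (successors {a, b, c, d, h, j}): φ is false.
  g (successors {c, d, e, h, i, j}): φ is false.
  h (successors {a, b, d, f, g, h, i}): φ is false.
  i (successors {b, c, g, h, j}): φ is false.
  j (successors {c, e, f, g, i}): φ is false.
For instance, at e:
  At e: (q \land r) \to \Diamond \Diamond (\neg r \to r) is true, so \neg ((q \land r) \to \Diamond \Diamond (\neg r \to r)) is false.
    At e: q \land r is true, \Diamond \Diamond (\neg r \to r) is true, so (q \land r) \to \Diamond \Diamond (\neg r \to r) is true.
      At e: \Diamond \Diamond (\neg r \to r) requires \Diamond (\neg r \to r) at some successor in {a, c, d, g, j}.
        \Diamond (\neg r \to r) holds at a, so \Diamond \Diamond (\neg r \to r) is true at e.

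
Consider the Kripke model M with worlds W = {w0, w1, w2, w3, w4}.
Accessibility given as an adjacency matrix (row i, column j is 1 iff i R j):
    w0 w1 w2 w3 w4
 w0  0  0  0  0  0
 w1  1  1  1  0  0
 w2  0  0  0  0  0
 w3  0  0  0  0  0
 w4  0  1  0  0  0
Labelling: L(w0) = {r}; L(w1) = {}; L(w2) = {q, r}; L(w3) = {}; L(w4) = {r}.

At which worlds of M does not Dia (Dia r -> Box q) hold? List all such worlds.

w0, w2, w3, w4

Recall that Box ψ holds at a world iff ψ holds at every accessible world, and Dia ψ holds iff ψ holds at some accessible world.
Let φ = not Dia (Dia r -> Box q). Evaluate φ at each world:
  w0 (successors ∅): φ is true.
  w1 (successors {w0, w1, w2}): φ is false.
  w2 (successors ∅): φ is true.
  w3 (successors ∅): φ is true.
  w4 (successors {w1}): φ is true.
For instance, at w4:
  At w4: Dia (Dia r -> Box q) is false, so not Dia (Dia r -> Box q) is true.
    At w4: Dia (Dia r -> Box q) requires Dia r -> Box q at some successor in {w1}.
      At w1: Dia r -> Box q is false.
    So Dia (Dia r -> Box q) is false at w4.
Satisfying worlds: {w0, w2, w3, w4}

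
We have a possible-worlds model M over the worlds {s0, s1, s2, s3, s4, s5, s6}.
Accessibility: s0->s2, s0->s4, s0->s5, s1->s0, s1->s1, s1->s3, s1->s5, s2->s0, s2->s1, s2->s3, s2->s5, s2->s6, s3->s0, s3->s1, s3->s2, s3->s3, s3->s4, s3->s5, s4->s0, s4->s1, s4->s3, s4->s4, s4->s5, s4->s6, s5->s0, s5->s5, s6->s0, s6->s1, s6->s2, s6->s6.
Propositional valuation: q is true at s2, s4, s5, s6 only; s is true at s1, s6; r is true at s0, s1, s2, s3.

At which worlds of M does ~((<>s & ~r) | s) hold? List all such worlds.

Recall that <>ψ holds at a world iff ψ holds at some accessible world.
Let φ = ~((<>s & ~r) | s). Evaluate φ at each world:
  s0 (successors {s2, s4, s5}): φ is true.
  s1 (successors {s0, s1, s3, s5}): φ is false.
  s2 (successors {s0, s1, s3, s5, s6}): φ is true.
  s3 (successors {s0, s1, s2, s3, s4, s5}): φ is true.
  s4 (successors {s0, s1, s3, s4, s5, s6}): φ is false.
  s5 (successors {s0, s5}): φ is true.
  s6 (successors {s0, s1, s2, s6}): φ is false.
For instance, at s4:
  At s4: (<>s & ~r) | s is true, so ~((<>s & ~r) | s) is false.
    At s4: <>s & ~r is true, s is false, so (<>s & ~r) | s is true.
      At s4: <>s is true, ~r is true, so <>s & ~r is true.
Satisfying worlds: {s0, s2, s3, s5}

s0, s2, s3, s5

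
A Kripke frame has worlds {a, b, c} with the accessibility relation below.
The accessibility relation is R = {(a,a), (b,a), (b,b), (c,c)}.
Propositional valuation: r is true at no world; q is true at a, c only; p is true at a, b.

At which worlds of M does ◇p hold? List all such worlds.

Let φ = ◇p. Evaluate φ at each world:
  a (successors {a}): φ is true.
  b (successors {a, b}): φ is true.
  c (successors {c}): φ is false.
For instance, at b:
  At b: ◇p requires p at some successor in {a, b}.
    p holds at a, so ◇p is true at b.
Satisfying worlds: {a, b}

a, b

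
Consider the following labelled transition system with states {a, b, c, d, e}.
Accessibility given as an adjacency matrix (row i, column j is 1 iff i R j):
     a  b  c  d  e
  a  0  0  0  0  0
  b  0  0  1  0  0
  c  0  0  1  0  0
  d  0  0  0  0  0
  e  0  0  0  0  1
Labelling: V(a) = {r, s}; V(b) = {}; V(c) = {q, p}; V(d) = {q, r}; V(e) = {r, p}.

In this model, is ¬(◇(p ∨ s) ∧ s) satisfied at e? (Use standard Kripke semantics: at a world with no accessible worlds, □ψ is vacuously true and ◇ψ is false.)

Yes

At e: ◇(p ∨ s) ∧ s is false, so ¬(◇(p ∨ s) ∧ s) is true.
  At e: ◇(p ∨ s) is true, s is false, so ◇(p ∨ s) ∧ s is false.
    At e: ◇(p ∨ s) requires p ∨ s at some successor in {e}.
      p ∨ s holds at e, so ◇(p ∨ s) is true at e.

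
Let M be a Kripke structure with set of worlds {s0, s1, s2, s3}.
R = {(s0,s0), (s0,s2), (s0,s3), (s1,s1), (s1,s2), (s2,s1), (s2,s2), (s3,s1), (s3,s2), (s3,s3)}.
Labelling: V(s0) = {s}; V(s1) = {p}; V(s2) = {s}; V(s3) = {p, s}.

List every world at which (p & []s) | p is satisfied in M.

Let φ = (p & []s) | p. Evaluate φ at each world:
  s0 (successors {s0, s2, s3}): φ is false.
  s1 (successors {s1, s2}): φ is true.
  s2 (successors {s1, s2}): φ is false.
  s3 (successors {s1, s2, s3}): φ is true.
For instance, at s3:
  At s3: p & []s is false, p is true, so (p & []s) | p is true.
    At s3: p is true, []s is false, so p & []s is false.
      At s3: []s requires s at every successor {s1, s2, s3}.
        s fails at s1, so []s is false at s3.
Satisfying worlds: {s1, s3}

s1, s3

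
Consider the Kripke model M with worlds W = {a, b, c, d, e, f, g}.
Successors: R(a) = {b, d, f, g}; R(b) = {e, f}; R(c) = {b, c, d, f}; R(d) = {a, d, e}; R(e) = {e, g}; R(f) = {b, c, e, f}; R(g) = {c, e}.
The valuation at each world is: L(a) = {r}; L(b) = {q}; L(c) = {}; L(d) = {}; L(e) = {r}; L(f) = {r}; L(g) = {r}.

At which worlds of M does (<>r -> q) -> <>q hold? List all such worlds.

Let φ = (<>r -> q) -> <>q. Evaluate φ at each world:
  a (successors {b, d, f, g}): φ is true.
  b (successors {e, f}): φ is false.
  c (successors {b, c, d, f}): φ is true.
  d (successors {a, d, e}): φ is true.
  e (successors {e, g}): φ is true.
  f (successors {b, c, e, f}): φ is true.
  g (successors {c, e}): φ is true.
For instance, at a:
  At a: <>r -> q is false, <>q is true, so (<>r -> q) -> <>q is true.
    At a: <>r is true, q is false, so <>r -> q is false.
      At a: <>r requires r at some successor in {b, d, f, g}.
        r holds at f, so <>r is true at a.
    At a: <>q requires q at some successor in {b, d, f, g}.
      q holds at b, so <>q is true at a.
Satisfying worlds: {a, c, d, e, f, g}

a, c, d, e, f, g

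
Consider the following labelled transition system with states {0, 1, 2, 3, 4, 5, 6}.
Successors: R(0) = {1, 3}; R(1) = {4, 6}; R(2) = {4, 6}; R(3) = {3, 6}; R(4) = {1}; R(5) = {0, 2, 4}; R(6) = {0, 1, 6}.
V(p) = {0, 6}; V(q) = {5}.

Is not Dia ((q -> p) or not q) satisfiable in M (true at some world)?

Recall that Dia ψ holds at a world iff ψ holds at some accessible world.
Let φ = not Dia ((q -> p) or not q). Evaluate φ at each world:
  0 (successors {1, 3}): φ is false.
  1 (successors {4, 6}): φ is false.
  2 (successors {4, 6}): φ is false.
  3 (successors {3, 6}): φ is false.
  4 (successors {1}): φ is false.
  5 (successors {0, 2, 4}): φ is false.
  6 (successors {0, 1, 6}): φ is false.
For instance, at 6:
  At 6: Dia ((q -> p) or not q) is true, so not Dia ((q -> p) or not q) is false.
    At 6: Dia ((q -> p) or not q) requires (q -> p) or not q at some successor in {0, 1, 6}.
      (q -> p) or not q holds at 0, so Dia ((q -> p) or not q) is true at 6.

No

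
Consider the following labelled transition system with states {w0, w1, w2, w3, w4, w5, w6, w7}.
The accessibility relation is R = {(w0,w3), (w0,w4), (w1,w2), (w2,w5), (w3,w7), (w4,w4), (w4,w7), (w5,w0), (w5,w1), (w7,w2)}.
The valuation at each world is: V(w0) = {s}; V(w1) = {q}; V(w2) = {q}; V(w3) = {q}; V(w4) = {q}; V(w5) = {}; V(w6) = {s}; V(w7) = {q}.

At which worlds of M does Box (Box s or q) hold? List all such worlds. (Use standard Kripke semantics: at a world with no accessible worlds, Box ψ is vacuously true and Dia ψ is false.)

w0, w1, w3, w4, w6, w7

Let φ = Box (Box s or q). Evaluate φ at each world:
  w0 (successors {w3, w4}): φ is true.
  w1 (successors {w2}): φ is true.
  w2 (successors {w5}): φ is false.
  w3 (successors {w7}): φ is true.
  w4 (successors {w4, w7}): φ is true.
  w5 (successors {w0, w1}): φ is false.
  w6 (successors ∅): φ is true.
  w7 (successors {w2}): φ is true.
For instance, at w4:
  At w4: Box (Box s or q) requires Box s or q at every successor {w4, w7}.
      At w4: Box s is false, q is true, so Box s or q is true.
      At w7: Box s is false, q is true, so Box s or q is true.
  So Box (Box s or q) is true at w4.
Satisfying worlds: {w0, w1, w3, w4, w6, w7}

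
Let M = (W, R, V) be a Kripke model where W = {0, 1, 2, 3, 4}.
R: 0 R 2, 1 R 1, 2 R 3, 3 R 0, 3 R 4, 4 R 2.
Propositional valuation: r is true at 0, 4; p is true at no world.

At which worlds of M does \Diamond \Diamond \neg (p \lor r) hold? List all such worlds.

0, 1, 3, 4

Let φ = \Diamond \Diamond \neg (p \lor r). Evaluate φ at each world:
  0 (successors {2}): φ is true.
  1 (successors {1}): φ is true.
  2 (successors {3}): φ is false.
  3 (successors {0, 4}): φ is true.
  4 (successors {2}): φ is true.
For instance, at 3:
  At 3: \Diamond \Diamond \neg (p \lor r) requires \Diamond \neg (p \lor r) at some successor in {0, 4}.
    \Diamond \neg (p \lor r) holds at 0, so \Diamond \Diamond \neg (p \lor r) is true at 3.
      At 0: \Diamond \neg (p \lor r) requires \neg (p \lor r) at some successor in {2}.
        \neg (p \lor r) holds at 2, so \Diamond \neg (p \lor r) is true at 0.
Satisfying worlds: {0, 1, 3, 4}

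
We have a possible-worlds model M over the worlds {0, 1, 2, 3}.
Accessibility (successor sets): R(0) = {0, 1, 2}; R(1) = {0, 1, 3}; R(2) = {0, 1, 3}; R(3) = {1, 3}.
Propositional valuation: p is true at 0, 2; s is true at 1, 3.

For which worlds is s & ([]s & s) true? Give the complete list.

3

Let φ = s & ([]s & s). Evaluate φ at each world:
  0 (successors {0, 1, 2}): φ is false.
  1 (successors {0, 1, 3}): φ is false.
  2 (successors {0, 1, 3}): φ is false.
  3 (successors {1, 3}): φ is true.
For instance, at 3:
  At 3: s is true, []s & s is true, so s & ([]s & s) is true.
    At 3: []s is true, s is true, so []s & s is true.
      At 3: []s requires s at every successor {1, 3}.
        At 1: s is true.
        At 3: s is true.
      So []s is true at 3.
Satisfying worlds: {3}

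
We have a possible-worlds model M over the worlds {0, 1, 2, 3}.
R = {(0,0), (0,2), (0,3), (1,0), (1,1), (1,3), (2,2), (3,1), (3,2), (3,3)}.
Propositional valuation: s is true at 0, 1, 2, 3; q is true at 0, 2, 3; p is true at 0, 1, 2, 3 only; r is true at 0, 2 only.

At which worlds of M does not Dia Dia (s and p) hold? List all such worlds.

Let φ = not Dia Dia (s and p). Evaluate φ at each world:
  0 (successors {0, 2, 3}): φ is false.
  1 (successors {0, 1, 3}): φ is false.
  2 (successors {2}): φ is false.
  3 (successors {1, 2, 3}): φ is false.
For instance, at 1:
  At 1: Dia Dia (s and p) is true, so not Dia Dia (s and p) is false.
    At 1: Dia Dia (s and p) requires Dia (s and p) at some successor in {0, 1, 3}.
      Dia (s and p) holds at 0, so Dia Dia (s and p) is true at 1.
Satisfying worlds: none.

none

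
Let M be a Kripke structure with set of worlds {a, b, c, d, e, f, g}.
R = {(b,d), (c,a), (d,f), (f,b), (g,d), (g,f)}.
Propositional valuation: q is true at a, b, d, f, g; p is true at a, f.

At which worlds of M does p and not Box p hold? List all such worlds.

f

Recall that Box ψ holds at a world iff ψ holds at every accessible world, and Dia ψ holds iff ψ holds at some accessible world.
Let φ = p and not Box p. Evaluate φ at each world:
  a (successors ∅): φ is false.
  b (successors {d}): φ is false.
  c (successors {a}): φ is false.
  d (successors {f}): φ is false.
  e (successors ∅): φ is false.
  f (successors {b}): φ is true.
  g (successors {d, f}): φ is false.
For instance, at g:
  At g: p is false, not Box p is true, so p and not Box p is false.
    At g: Box p is false, so not Box p is true.
      At g: Box p requires p at every successor {d, f}.
        p fails at d, so Box p is false at g.
Satisfying worlds: {f}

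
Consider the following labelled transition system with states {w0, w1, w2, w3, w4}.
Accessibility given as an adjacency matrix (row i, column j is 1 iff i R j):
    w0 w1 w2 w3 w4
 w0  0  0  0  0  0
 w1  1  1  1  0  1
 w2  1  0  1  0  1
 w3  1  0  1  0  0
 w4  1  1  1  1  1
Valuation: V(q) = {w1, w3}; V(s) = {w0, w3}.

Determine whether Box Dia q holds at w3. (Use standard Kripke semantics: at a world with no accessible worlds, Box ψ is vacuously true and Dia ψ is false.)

Recall that Box ψ holds at a world iff ψ holds at every accessible world, and Dia ψ holds iff ψ holds at some accessible world.
At w3: Box Dia q requires Dia q at every successor {w0, w2}.
  Dia q fails at w0, so Box Dia q is false at w3.
    At w0: no accessible worlds, so Dia q is false.

No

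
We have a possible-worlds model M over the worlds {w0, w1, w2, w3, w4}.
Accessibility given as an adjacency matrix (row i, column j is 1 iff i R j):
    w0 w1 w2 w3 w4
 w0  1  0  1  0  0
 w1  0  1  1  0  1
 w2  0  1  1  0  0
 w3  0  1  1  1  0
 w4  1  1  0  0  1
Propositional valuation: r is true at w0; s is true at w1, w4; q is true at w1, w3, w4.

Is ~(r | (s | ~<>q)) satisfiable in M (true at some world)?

Yes

Recall that <>ψ holds at a world iff ψ holds at some accessible world.
Let φ = ~(r | (s | ~<>q)). Evaluate φ at each world:
  w0 (successors {w0, w2}): φ is false.
  w1 (successors {w1, w2, w4}): φ is false.
  w2 (successors {w1, w2}): φ is true.
  w3 (successors {w1, w2, w3}): φ is true.
  w4 (successors {w0, w1, w4}): φ is false.
Detail at w2 (witness):
  At w2: r | (s | ~<>q) is false, so ~(r | (s | ~<>q)) is true.
    At w2: r is false, s | ~<>q is false, so r | (s | ~<>q) is false.
      At w2: s is false, ~<>q is false, so s | ~<>q is false.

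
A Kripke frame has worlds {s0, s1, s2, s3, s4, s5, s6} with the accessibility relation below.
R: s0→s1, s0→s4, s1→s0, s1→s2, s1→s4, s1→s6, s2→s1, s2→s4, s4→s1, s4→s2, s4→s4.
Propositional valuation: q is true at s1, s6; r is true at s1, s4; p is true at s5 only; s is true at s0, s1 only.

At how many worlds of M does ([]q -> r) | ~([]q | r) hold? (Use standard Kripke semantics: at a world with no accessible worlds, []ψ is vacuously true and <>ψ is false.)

4

Let φ = ([]q -> r) | ~([]q | r). Evaluate φ at each world:
  s0 (successors {s1, s4}): φ is true.
  s1 (successors {s0, s2, s4, s6}): φ is true.
  s2 (successors {s1, s4}): φ is true.
  s3 (successors ∅): φ is false.
  s4 (successors {s1, s2, s4}): φ is true.
  s5 (successors ∅): φ is false.
  s6 (successors ∅): φ is false.
For instance, at s1:
  At s1: []q -> r is true, ~([]q | r) is false, so ([]q -> r) | ~([]q | r) is true.
    At s1: []q is false, r is true, so []q -> r is true.
      At s1: []q requires q at every successor {s0, s2, s4, s6}.
        q fails at s0, so []q is false at s1.
    At s1: []q | r is true, so ~([]q | r) is false.
      At s1: []q is false, r is true, so []q | r is true.
Satisfying worlds: {s0, s1, s2, s4}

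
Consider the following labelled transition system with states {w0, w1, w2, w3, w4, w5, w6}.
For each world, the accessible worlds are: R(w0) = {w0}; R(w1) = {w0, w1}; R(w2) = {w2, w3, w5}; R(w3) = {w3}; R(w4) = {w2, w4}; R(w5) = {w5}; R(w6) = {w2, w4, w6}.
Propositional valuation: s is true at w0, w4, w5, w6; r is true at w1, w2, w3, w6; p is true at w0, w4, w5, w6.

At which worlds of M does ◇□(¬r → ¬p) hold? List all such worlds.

w2, w3

Let φ = ◇□(¬r → ¬p). Evaluate φ at each world:
  w0 (successors {w0}): φ is false.
  w1 (successors {w0, w1}): φ is false.
  w2 (successors {w2, w3, w5}): φ is true.
  w3 (successors {w3}): φ is true.
  w4 (successors {w2, w4}): φ is false.
  w5 (successors {w5}): φ is false.
  w6 (successors {w2, w4, w6}): φ is false.
For instance, at w0:
  At w0: ◇□(¬r → ¬p) requires □(¬r → ¬p) at some successor in {w0}.
    At w0: □(¬r → ¬p) is false.
  So ◇□(¬r → ¬p) is false at w0.
Satisfying worlds: {w2, w3}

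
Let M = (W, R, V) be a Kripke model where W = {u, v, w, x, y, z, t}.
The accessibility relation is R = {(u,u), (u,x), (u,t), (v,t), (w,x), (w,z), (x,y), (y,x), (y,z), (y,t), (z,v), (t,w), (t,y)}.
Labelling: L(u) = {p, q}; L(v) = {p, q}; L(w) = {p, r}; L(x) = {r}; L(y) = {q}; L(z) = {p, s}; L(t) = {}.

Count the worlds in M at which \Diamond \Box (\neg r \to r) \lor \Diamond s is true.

Let φ = \Diamond \Box (\neg r \to r) \lor \Diamond s. Evaluate φ at each world:
  u (successors {u, x, t}): φ is false.
  v (successors {t}): φ is false.
  w (successors {x, z}): φ is true.
  x (successors {y}): φ is false.
  y (successors {x, z, t}): φ is true.
  z (successors {v}): φ is false.
  t (successors {w, y}): φ is false.
For instance, at v:
  At v: \Diamond \Box (\neg r \to r) is false, \Diamond s is false, so \Diamond \Box (\neg r \to r) \lor \Diamond s is false.
    At v: \Diamond \Box (\neg r \to r) requires \Box (\neg r \to r) at some successor in {t}.
      At t: \Box (\neg r \to r) is false.
    So \Diamond \Box (\neg r \to r) is false at v.
    At v: \Diamond s requires s at some successor in {t}.
      At t: s is false.
    So \Diamond s is false at v.
Satisfying worlds: {w, y}

2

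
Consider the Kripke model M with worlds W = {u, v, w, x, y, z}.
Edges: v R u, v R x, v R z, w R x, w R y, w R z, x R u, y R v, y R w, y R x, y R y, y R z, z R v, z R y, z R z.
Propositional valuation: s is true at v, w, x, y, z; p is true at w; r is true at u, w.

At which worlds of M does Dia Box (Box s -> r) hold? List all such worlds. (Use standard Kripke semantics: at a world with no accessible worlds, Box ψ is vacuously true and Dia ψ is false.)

v, w, x, y

Let φ = Dia Box (Box s -> r). Evaluate φ at each world:
  u (successors ∅): φ is false.
  v (successors {u, x, z}): φ is true.
  w (successors {x, y, z}): φ is true.
  x (successors {u}): φ is true.
  y (successors {v, w, x, y, z}): φ is true.
  z (successors {v, y, z}): φ is false.
For instance, at x:
  At x: Dia Box (Box s -> r) requires Box (Box s -> r) at some successor in {u}.
    Box (Box s -> r) holds at u, so Dia Box (Box s -> r) is true at x.
      At u: no accessible worlds, so Box (Box s -> r) holds vacuously.
Satisfying worlds: {v, w, x, y}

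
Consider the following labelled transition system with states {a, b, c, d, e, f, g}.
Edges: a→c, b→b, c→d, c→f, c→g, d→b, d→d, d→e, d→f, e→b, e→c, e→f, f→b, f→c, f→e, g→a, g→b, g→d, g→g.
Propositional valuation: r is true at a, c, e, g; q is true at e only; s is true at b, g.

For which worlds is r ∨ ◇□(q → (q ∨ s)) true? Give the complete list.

a, b, c, d, e, f, g

Recall that □ψ holds at a world iff ψ holds at every accessible world, and ◇ψ holds iff ψ holds at some accessible world.
Let φ = r ∨ ◇□(q → (q ∨ s)). Evaluate φ at each world:
  a (successors {c}): φ is true.
  b (successors {b}): φ is true.
  c (successors {d, f, g}): φ is true.
  d (successors {b, d, e, f}): φ is true.
  e (successors {b, c, f}): φ is true.
  f (successors {b, c, e}): φ is true.
  g (successors {a, b, d, g}): φ is true.
For instance, at b:
  At b: r is false, ◇□(q → (q ∨ s)) is true, so r ∨ ◇□(q → (q ∨ s)) is true.
    At b: ◇□(q → (q ∨ s)) requires □(q → (q ∨ s)) at some successor in {b}.
      □(q → (q ∨ s)) holds at b, so ◇□(q → (q ∨ s)) is true at b.
Satisfying worlds: {a, b, c, d, e, f, g}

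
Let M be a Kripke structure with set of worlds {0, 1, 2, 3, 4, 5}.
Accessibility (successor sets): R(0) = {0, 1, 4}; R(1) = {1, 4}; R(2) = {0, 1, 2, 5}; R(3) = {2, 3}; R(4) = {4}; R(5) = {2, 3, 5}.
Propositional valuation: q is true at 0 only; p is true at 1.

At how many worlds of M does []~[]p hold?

6

Let φ = []~[]p. Evaluate φ at each world:
  0 (successors {0, 1, 4}): φ is true.
  1 (successors {1, 4}): φ is true.
  2 (successors {0, 1, 2, 5}): φ is true.
  3 (successors {2, 3}): φ is true.
  4 (successors {4}): φ is true.
  5 (successors {2, 3, 5}): φ is true.
For instance, at 1:
  At 1: []~[]p requires ~[]p at every successor {1, 4}.
      At 1: []p is false, so ~[]p is true.
      At 4: []p is false, so ~[]p is true.
  So []~[]p is true at 1.
Satisfying worlds: {0, 1, 2, 3, 4, 5}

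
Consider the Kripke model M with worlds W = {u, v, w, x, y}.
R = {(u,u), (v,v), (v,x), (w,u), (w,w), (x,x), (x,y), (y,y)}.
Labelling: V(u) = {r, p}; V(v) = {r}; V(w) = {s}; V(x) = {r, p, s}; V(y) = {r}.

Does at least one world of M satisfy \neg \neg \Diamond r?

Recall that \Diamond ψ holds at a world iff ψ holds at some accessible world.
Let φ = \neg \neg \Diamond r. Evaluate φ at each world:
  u (successors {u}): φ is true.
  v (successors {v, x}): φ is true.
  w (successors {u, w}): φ is true.
  x (successors {x, y}): φ is true.
  y (successors {y}): φ is true.
Detail at u (witness):
  At u: \neg \Diamond r is false, so \neg \neg \Diamond r is true.
    At u: \Diamond r is true, so \neg \Diamond r is false.
      At u: \Diamond r requires r at some successor in {u}.
        r holds at u, so \Diamond r is true at u.

Yes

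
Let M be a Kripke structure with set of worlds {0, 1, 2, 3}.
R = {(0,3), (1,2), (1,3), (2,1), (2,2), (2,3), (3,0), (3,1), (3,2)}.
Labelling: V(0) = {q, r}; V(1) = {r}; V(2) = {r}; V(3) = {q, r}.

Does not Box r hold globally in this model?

No

Let φ = not Box r. Evaluate φ at each world:
  0 (successors {3}): φ is false.
  1 (successors {2, 3}): φ is false.
  2 (successors {1, 2, 3}): φ is false.
  3 (successors {0, 1, 2}): φ is false.
Detail at 0 (counterexample):
  At 0: Box r is true, so not Box r is false.
    At 0: Box r requires r at every successor {3}.
      At 3: r is true.
    So Box r is true at 0.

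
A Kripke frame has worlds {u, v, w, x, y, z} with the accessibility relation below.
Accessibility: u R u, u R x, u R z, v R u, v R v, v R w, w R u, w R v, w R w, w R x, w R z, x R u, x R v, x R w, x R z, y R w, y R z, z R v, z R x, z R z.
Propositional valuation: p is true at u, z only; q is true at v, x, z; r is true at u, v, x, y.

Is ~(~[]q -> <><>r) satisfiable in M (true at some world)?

Let φ = ~(~[]q -> <><>r). Evaluate φ at each world:
  u (successors {u, x, z}): φ is false.
  v (successors {u, v, w}): φ is false.
  w (successors {u, v, w, x, z}): φ is false.
  x (successors {u, v, w, z}): φ is false.
  y (successors {w, z}): φ is false.
  z (successors {v, x, z}): φ is false.
For instance, at x:
  At x: ~[]q -> <><>r is true, so ~(~[]q -> <><>r) is false.
    At x: ~[]q is true, <><>r is true, so ~[]q -> <><>r is true.
      At x: []q is false, so ~[]q is true.
      At x: <><>r requires <>r at some successor in {u, v, w, z}.
        <>r holds at u, so <><>r is true at x.

No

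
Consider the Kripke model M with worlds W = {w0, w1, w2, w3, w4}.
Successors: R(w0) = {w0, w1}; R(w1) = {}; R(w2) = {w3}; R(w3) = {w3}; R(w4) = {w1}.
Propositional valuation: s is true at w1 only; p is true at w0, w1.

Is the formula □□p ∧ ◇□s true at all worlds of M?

No

Recall that □ψ holds at a world iff ψ holds at every accessible world, and ◇ψ holds iff ψ holds at some accessible world.
Let φ = □□p ∧ ◇□s. Evaluate φ at each world:
  w0 (successors {w0, w1}): φ is true.
  w1 (successors ∅): φ is false.
  w2 (successors {w3}): φ is false.
  w3 (successors {w3}): φ is false.
  w4 (successors {w1}): φ is true.
Detail at w1 (counterexample):
  At w1: □□p is true, ◇□s is false, so □□p ∧ ◇□s is false.
    At w1: no accessible worlds, so □□p holds vacuously.
    At w1: no accessible worlds, so ◇□s is false.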